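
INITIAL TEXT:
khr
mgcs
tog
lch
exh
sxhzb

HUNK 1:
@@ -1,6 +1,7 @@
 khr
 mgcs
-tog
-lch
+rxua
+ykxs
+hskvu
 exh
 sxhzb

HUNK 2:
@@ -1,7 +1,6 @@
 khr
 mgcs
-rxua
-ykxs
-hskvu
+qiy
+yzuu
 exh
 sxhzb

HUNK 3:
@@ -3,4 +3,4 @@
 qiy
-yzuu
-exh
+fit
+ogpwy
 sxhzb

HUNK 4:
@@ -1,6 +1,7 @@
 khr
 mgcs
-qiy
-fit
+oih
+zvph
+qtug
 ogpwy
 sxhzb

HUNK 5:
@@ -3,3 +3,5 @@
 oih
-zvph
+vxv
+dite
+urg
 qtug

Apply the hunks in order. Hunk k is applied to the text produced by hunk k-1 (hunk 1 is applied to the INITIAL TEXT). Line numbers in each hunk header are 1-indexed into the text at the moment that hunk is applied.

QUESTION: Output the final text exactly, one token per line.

Hunk 1: at line 1 remove [tog,lch] add [rxua,ykxs,hskvu] -> 7 lines: khr mgcs rxua ykxs hskvu exh sxhzb
Hunk 2: at line 1 remove [rxua,ykxs,hskvu] add [qiy,yzuu] -> 6 lines: khr mgcs qiy yzuu exh sxhzb
Hunk 3: at line 3 remove [yzuu,exh] add [fit,ogpwy] -> 6 lines: khr mgcs qiy fit ogpwy sxhzb
Hunk 4: at line 1 remove [qiy,fit] add [oih,zvph,qtug] -> 7 lines: khr mgcs oih zvph qtug ogpwy sxhzb
Hunk 5: at line 3 remove [zvph] add [vxv,dite,urg] -> 9 lines: khr mgcs oih vxv dite urg qtug ogpwy sxhzb

Answer: khr
mgcs
oih
vxv
dite
urg
qtug
ogpwy
sxhzb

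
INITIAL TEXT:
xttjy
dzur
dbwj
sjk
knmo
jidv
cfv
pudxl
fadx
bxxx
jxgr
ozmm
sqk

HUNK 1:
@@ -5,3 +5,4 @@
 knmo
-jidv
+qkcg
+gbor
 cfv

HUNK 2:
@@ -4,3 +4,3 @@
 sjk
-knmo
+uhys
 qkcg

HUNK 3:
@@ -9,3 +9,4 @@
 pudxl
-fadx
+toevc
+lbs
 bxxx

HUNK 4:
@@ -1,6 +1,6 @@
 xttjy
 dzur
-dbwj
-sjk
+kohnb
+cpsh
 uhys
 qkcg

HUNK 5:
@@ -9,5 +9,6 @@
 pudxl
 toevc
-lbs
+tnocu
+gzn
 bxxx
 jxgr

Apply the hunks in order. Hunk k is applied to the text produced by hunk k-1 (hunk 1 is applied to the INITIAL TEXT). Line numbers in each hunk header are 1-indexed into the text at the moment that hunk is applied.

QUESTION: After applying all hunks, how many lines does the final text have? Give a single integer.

Answer: 16

Derivation:
Hunk 1: at line 5 remove [jidv] add [qkcg,gbor] -> 14 lines: xttjy dzur dbwj sjk knmo qkcg gbor cfv pudxl fadx bxxx jxgr ozmm sqk
Hunk 2: at line 4 remove [knmo] add [uhys] -> 14 lines: xttjy dzur dbwj sjk uhys qkcg gbor cfv pudxl fadx bxxx jxgr ozmm sqk
Hunk 3: at line 9 remove [fadx] add [toevc,lbs] -> 15 lines: xttjy dzur dbwj sjk uhys qkcg gbor cfv pudxl toevc lbs bxxx jxgr ozmm sqk
Hunk 4: at line 1 remove [dbwj,sjk] add [kohnb,cpsh] -> 15 lines: xttjy dzur kohnb cpsh uhys qkcg gbor cfv pudxl toevc lbs bxxx jxgr ozmm sqk
Hunk 5: at line 9 remove [lbs] add [tnocu,gzn] -> 16 lines: xttjy dzur kohnb cpsh uhys qkcg gbor cfv pudxl toevc tnocu gzn bxxx jxgr ozmm sqk
Final line count: 16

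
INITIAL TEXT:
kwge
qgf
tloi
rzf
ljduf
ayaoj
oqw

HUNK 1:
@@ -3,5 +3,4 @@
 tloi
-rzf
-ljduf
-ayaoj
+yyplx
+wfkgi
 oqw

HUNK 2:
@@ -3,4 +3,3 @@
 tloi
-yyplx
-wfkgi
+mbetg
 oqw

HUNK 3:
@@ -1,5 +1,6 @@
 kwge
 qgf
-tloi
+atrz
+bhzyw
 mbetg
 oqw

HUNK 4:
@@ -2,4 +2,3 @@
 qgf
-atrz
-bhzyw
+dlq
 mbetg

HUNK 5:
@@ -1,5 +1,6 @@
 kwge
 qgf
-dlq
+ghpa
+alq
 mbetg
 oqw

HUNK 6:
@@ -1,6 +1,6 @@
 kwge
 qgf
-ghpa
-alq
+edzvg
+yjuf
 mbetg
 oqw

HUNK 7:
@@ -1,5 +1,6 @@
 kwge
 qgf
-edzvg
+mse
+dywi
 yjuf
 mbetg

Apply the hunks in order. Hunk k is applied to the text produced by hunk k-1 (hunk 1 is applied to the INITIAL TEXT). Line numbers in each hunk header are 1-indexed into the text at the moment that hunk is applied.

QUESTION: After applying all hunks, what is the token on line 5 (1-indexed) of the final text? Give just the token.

Hunk 1: at line 3 remove [rzf,ljduf,ayaoj] add [yyplx,wfkgi] -> 6 lines: kwge qgf tloi yyplx wfkgi oqw
Hunk 2: at line 3 remove [yyplx,wfkgi] add [mbetg] -> 5 lines: kwge qgf tloi mbetg oqw
Hunk 3: at line 1 remove [tloi] add [atrz,bhzyw] -> 6 lines: kwge qgf atrz bhzyw mbetg oqw
Hunk 4: at line 2 remove [atrz,bhzyw] add [dlq] -> 5 lines: kwge qgf dlq mbetg oqw
Hunk 5: at line 1 remove [dlq] add [ghpa,alq] -> 6 lines: kwge qgf ghpa alq mbetg oqw
Hunk 6: at line 1 remove [ghpa,alq] add [edzvg,yjuf] -> 6 lines: kwge qgf edzvg yjuf mbetg oqw
Hunk 7: at line 1 remove [edzvg] add [mse,dywi] -> 7 lines: kwge qgf mse dywi yjuf mbetg oqw
Final line 5: yjuf

Answer: yjuf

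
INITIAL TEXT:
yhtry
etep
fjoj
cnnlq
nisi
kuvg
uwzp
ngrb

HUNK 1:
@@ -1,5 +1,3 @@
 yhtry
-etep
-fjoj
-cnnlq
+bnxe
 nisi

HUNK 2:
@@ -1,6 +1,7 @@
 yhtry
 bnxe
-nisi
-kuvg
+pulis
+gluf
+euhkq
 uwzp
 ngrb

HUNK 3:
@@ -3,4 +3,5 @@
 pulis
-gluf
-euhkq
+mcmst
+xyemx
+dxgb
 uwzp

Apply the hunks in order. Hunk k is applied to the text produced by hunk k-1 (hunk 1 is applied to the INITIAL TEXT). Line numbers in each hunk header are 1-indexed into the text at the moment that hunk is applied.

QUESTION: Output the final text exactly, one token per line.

Answer: yhtry
bnxe
pulis
mcmst
xyemx
dxgb
uwzp
ngrb

Derivation:
Hunk 1: at line 1 remove [etep,fjoj,cnnlq] add [bnxe] -> 6 lines: yhtry bnxe nisi kuvg uwzp ngrb
Hunk 2: at line 1 remove [nisi,kuvg] add [pulis,gluf,euhkq] -> 7 lines: yhtry bnxe pulis gluf euhkq uwzp ngrb
Hunk 3: at line 3 remove [gluf,euhkq] add [mcmst,xyemx,dxgb] -> 8 lines: yhtry bnxe pulis mcmst xyemx dxgb uwzp ngrb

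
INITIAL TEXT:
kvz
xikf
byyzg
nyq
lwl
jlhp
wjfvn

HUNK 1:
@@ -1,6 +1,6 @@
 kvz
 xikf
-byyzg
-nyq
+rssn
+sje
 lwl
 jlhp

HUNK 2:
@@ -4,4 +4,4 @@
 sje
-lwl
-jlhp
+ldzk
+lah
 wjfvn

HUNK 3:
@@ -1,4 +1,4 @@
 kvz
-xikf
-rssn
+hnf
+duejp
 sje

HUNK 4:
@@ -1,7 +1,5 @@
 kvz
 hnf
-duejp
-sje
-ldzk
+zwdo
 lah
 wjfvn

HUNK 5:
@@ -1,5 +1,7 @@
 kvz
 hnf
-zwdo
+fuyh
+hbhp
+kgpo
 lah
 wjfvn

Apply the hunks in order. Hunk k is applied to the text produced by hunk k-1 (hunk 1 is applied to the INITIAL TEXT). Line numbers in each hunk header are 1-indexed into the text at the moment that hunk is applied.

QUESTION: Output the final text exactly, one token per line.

Answer: kvz
hnf
fuyh
hbhp
kgpo
lah
wjfvn

Derivation:
Hunk 1: at line 1 remove [byyzg,nyq] add [rssn,sje] -> 7 lines: kvz xikf rssn sje lwl jlhp wjfvn
Hunk 2: at line 4 remove [lwl,jlhp] add [ldzk,lah] -> 7 lines: kvz xikf rssn sje ldzk lah wjfvn
Hunk 3: at line 1 remove [xikf,rssn] add [hnf,duejp] -> 7 lines: kvz hnf duejp sje ldzk lah wjfvn
Hunk 4: at line 1 remove [duejp,sje,ldzk] add [zwdo] -> 5 lines: kvz hnf zwdo lah wjfvn
Hunk 5: at line 1 remove [zwdo] add [fuyh,hbhp,kgpo] -> 7 lines: kvz hnf fuyh hbhp kgpo lah wjfvn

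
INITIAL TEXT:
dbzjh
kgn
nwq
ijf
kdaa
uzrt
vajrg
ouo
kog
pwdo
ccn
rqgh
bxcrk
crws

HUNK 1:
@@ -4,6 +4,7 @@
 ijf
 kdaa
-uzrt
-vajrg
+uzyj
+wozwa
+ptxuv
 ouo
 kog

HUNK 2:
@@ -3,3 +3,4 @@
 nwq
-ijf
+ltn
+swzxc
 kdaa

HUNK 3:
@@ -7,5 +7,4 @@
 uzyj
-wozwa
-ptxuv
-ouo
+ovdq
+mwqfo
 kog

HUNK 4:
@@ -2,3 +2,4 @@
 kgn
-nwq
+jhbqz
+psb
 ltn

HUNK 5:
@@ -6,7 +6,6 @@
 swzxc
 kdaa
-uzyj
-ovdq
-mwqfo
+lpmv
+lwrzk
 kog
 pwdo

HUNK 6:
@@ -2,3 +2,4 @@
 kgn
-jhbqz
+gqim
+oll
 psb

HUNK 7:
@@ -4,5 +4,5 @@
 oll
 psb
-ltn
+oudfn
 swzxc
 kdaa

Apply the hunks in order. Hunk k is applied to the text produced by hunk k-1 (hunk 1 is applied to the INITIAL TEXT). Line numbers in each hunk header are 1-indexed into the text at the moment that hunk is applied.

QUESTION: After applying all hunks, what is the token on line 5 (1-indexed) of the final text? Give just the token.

Answer: psb

Derivation:
Hunk 1: at line 4 remove [uzrt,vajrg] add [uzyj,wozwa,ptxuv] -> 15 lines: dbzjh kgn nwq ijf kdaa uzyj wozwa ptxuv ouo kog pwdo ccn rqgh bxcrk crws
Hunk 2: at line 3 remove [ijf] add [ltn,swzxc] -> 16 lines: dbzjh kgn nwq ltn swzxc kdaa uzyj wozwa ptxuv ouo kog pwdo ccn rqgh bxcrk crws
Hunk 3: at line 7 remove [wozwa,ptxuv,ouo] add [ovdq,mwqfo] -> 15 lines: dbzjh kgn nwq ltn swzxc kdaa uzyj ovdq mwqfo kog pwdo ccn rqgh bxcrk crws
Hunk 4: at line 2 remove [nwq] add [jhbqz,psb] -> 16 lines: dbzjh kgn jhbqz psb ltn swzxc kdaa uzyj ovdq mwqfo kog pwdo ccn rqgh bxcrk crws
Hunk 5: at line 6 remove [uzyj,ovdq,mwqfo] add [lpmv,lwrzk] -> 15 lines: dbzjh kgn jhbqz psb ltn swzxc kdaa lpmv lwrzk kog pwdo ccn rqgh bxcrk crws
Hunk 6: at line 2 remove [jhbqz] add [gqim,oll] -> 16 lines: dbzjh kgn gqim oll psb ltn swzxc kdaa lpmv lwrzk kog pwdo ccn rqgh bxcrk crws
Hunk 7: at line 4 remove [ltn] add [oudfn] -> 16 lines: dbzjh kgn gqim oll psb oudfn swzxc kdaa lpmv lwrzk kog pwdo ccn rqgh bxcrk crws
Final line 5: psb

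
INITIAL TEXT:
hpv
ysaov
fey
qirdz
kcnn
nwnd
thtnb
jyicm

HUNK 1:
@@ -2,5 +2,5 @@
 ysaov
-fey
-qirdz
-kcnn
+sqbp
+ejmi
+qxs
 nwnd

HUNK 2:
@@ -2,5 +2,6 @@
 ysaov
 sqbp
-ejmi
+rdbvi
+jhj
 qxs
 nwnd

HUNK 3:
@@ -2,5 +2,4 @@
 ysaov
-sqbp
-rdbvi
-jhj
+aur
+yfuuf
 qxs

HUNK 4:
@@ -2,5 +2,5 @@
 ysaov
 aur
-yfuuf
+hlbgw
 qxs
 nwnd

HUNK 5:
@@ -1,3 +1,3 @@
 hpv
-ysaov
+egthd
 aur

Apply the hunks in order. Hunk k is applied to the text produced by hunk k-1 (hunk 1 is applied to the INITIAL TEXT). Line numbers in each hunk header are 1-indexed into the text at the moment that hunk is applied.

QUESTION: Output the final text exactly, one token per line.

Answer: hpv
egthd
aur
hlbgw
qxs
nwnd
thtnb
jyicm

Derivation:
Hunk 1: at line 2 remove [fey,qirdz,kcnn] add [sqbp,ejmi,qxs] -> 8 lines: hpv ysaov sqbp ejmi qxs nwnd thtnb jyicm
Hunk 2: at line 2 remove [ejmi] add [rdbvi,jhj] -> 9 lines: hpv ysaov sqbp rdbvi jhj qxs nwnd thtnb jyicm
Hunk 3: at line 2 remove [sqbp,rdbvi,jhj] add [aur,yfuuf] -> 8 lines: hpv ysaov aur yfuuf qxs nwnd thtnb jyicm
Hunk 4: at line 2 remove [yfuuf] add [hlbgw] -> 8 lines: hpv ysaov aur hlbgw qxs nwnd thtnb jyicm
Hunk 5: at line 1 remove [ysaov] add [egthd] -> 8 lines: hpv egthd aur hlbgw qxs nwnd thtnb jyicm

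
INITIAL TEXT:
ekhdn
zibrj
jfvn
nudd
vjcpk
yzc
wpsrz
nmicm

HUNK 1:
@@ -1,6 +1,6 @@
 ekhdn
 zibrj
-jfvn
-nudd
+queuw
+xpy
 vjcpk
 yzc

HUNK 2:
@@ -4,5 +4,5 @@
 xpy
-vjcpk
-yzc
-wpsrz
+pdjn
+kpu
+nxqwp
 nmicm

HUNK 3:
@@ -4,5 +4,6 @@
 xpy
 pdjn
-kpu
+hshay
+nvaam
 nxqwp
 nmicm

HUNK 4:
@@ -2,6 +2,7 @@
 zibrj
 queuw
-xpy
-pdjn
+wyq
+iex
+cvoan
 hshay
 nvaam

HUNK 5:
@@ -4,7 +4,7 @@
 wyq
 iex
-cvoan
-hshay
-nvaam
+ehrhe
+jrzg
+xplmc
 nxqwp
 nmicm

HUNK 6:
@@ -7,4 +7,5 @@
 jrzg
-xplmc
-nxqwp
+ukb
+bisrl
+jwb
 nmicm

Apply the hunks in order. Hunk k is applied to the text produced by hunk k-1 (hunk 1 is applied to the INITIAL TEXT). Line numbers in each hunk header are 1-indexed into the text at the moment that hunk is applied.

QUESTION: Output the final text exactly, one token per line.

Hunk 1: at line 1 remove [jfvn,nudd] add [queuw,xpy] -> 8 lines: ekhdn zibrj queuw xpy vjcpk yzc wpsrz nmicm
Hunk 2: at line 4 remove [vjcpk,yzc,wpsrz] add [pdjn,kpu,nxqwp] -> 8 lines: ekhdn zibrj queuw xpy pdjn kpu nxqwp nmicm
Hunk 3: at line 4 remove [kpu] add [hshay,nvaam] -> 9 lines: ekhdn zibrj queuw xpy pdjn hshay nvaam nxqwp nmicm
Hunk 4: at line 2 remove [xpy,pdjn] add [wyq,iex,cvoan] -> 10 lines: ekhdn zibrj queuw wyq iex cvoan hshay nvaam nxqwp nmicm
Hunk 5: at line 4 remove [cvoan,hshay,nvaam] add [ehrhe,jrzg,xplmc] -> 10 lines: ekhdn zibrj queuw wyq iex ehrhe jrzg xplmc nxqwp nmicm
Hunk 6: at line 7 remove [xplmc,nxqwp] add [ukb,bisrl,jwb] -> 11 lines: ekhdn zibrj queuw wyq iex ehrhe jrzg ukb bisrl jwb nmicm

Answer: ekhdn
zibrj
queuw
wyq
iex
ehrhe
jrzg
ukb
bisrl
jwb
nmicm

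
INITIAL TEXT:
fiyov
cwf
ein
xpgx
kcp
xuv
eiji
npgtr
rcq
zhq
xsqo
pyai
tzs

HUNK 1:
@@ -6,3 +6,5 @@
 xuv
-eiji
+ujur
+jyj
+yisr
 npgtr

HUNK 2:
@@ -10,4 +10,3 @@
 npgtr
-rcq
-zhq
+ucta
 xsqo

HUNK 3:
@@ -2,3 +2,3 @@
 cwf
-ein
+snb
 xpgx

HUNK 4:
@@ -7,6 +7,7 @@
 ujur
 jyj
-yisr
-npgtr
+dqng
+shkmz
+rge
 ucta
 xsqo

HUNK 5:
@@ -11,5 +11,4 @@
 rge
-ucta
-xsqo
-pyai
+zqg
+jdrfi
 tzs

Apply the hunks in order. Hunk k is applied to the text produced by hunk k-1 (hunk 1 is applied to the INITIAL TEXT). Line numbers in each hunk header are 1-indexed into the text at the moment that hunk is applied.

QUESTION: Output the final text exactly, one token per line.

Hunk 1: at line 6 remove [eiji] add [ujur,jyj,yisr] -> 15 lines: fiyov cwf ein xpgx kcp xuv ujur jyj yisr npgtr rcq zhq xsqo pyai tzs
Hunk 2: at line 10 remove [rcq,zhq] add [ucta] -> 14 lines: fiyov cwf ein xpgx kcp xuv ujur jyj yisr npgtr ucta xsqo pyai tzs
Hunk 3: at line 2 remove [ein] add [snb] -> 14 lines: fiyov cwf snb xpgx kcp xuv ujur jyj yisr npgtr ucta xsqo pyai tzs
Hunk 4: at line 7 remove [yisr,npgtr] add [dqng,shkmz,rge] -> 15 lines: fiyov cwf snb xpgx kcp xuv ujur jyj dqng shkmz rge ucta xsqo pyai tzs
Hunk 5: at line 11 remove [ucta,xsqo,pyai] add [zqg,jdrfi] -> 14 lines: fiyov cwf snb xpgx kcp xuv ujur jyj dqng shkmz rge zqg jdrfi tzs

Answer: fiyov
cwf
snb
xpgx
kcp
xuv
ujur
jyj
dqng
shkmz
rge
zqg
jdrfi
tzs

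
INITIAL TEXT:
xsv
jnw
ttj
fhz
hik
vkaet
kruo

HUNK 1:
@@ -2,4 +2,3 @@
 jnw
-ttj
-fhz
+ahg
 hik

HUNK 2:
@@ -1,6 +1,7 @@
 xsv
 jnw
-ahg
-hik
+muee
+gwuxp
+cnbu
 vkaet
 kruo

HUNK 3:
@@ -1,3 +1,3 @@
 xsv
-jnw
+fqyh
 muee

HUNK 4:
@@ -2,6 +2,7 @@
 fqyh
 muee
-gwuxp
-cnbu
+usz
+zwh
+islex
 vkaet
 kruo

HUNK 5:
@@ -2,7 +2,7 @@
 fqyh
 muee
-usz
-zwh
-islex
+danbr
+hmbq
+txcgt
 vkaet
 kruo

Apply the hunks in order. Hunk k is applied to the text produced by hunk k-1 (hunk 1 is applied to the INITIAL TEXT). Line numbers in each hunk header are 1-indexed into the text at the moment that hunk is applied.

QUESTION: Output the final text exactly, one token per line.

Hunk 1: at line 2 remove [ttj,fhz] add [ahg] -> 6 lines: xsv jnw ahg hik vkaet kruo
Hunk 2: at line 1 remove [ahg,hik] add [muee,gwuxp,cnbu] -> 7 lines: xsv jnw muee gwuxp cnbu vkaet kruo
Hunk 3: at line 1 remove [jnw] add [fqyh] -> 7 lines: xsv fqyh muee gwuxp cnbu vkaet kruo
Hunk 4: at line 2 remove [gwuxp,cnbu] add [usz,zwh,islex] -> 8 lines: xsv fqyh muee usz zwh islex vkaet kruo
Hunk 5: at line 2 remove [usz,zwh,islex] add [danbr,hmbq,txcgt] -> 8 lines: xsv fqyh muee danbr hmbq txcgt vkaet kruo

Answer: xsv
fqyh
muee
danbr
hmbq
txcgt
vkaet
kruo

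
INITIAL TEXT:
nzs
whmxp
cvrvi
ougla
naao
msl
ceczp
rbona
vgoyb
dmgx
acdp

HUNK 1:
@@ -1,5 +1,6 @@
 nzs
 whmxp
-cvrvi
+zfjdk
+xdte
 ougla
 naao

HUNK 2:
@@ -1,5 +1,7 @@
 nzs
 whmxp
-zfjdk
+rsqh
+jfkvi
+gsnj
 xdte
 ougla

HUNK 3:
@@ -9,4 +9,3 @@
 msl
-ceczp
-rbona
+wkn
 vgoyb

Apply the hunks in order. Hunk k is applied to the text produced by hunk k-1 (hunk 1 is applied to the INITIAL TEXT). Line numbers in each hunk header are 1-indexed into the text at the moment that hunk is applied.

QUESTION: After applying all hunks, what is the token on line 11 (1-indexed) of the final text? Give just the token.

Hunk 1: at line 1 remove [cvrvi] add [zfjdk,xdte] -> 12 lines: nzs whmxp zfjdk xdte ougla naao msl ceczp rbona vgoyb dmgx acdp
Hunk 2: at line 1 remove [zfjdk] add [rsqh,jfkvi,gsnj] -> 14 lines: nzs whmxp rsqh jfkvi gsnj xdte ougla naao msl ceczp rbona vgoyb dmgx acdp
Hunk 3: at line 9 remove [ceczp,rbona] add [wkn] -> 13 lines: nzs whmxp rsqh jfkvi gsnj xdte ougla naao msl wkn vgoyb dmgx acdp
Final line 11: vgoyb

Answer: vgoyb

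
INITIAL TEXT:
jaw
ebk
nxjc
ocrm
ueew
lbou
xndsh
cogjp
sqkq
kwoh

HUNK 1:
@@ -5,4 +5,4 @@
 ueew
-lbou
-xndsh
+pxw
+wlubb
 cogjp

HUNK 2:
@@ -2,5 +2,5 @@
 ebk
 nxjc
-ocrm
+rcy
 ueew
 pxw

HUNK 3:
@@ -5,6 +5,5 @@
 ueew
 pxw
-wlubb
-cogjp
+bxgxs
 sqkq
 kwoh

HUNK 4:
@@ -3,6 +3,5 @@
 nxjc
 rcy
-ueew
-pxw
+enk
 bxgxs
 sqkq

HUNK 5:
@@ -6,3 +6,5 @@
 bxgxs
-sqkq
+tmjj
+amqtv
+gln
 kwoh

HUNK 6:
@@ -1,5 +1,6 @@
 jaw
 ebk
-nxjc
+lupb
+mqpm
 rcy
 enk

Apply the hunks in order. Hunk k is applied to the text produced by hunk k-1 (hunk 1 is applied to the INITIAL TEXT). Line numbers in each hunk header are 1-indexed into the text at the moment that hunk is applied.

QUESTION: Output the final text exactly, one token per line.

Answer: jaw
ebk
lupb
mqpm
rcy
enk
bxgxs
tmjj
amqtv
gln
kwoh

Derivation:
Hunk 1: at line 5 remove [lbou,xndsh] add [pxw,wlubb] -> 10 lines: jaw ebk nxjc ocrm ueew pxw wlubb cogjp sqkq kwoh
Hunk 2: at line 2 remove [ocrm] add [rcy] -> 10 lines: jaw ebk nxjc rcy ueew pxw wlubb cogjp sqkq kwoh
Hunk 3: at line 5 remove [wlubb,cogjp] add [bxgxs] -> 9 lines: jaw ebk nxjc rcy ueew pxw bxgxs sqkq kwoh
Hunk 4: at line 3 remove [ueew,pxw] add [enk] -> 8 lines: jaw ebk nxjc rcy enk bxgxs sqkq kwoh
Hunk 5: at line 6 remove [sqkq] add [tmjj,amqtv,gln] -> 10 lines: jaw ebk nxjc rcy enk bxgxs tmjj amqtv gln kwoh
Hunk 6: at line 1 remove [nxjc] add [lupb,mqpm] -> 11 lines: jaw ebk lupb mqpm rcy enk bxgxs tmjj amqtv gln kwoh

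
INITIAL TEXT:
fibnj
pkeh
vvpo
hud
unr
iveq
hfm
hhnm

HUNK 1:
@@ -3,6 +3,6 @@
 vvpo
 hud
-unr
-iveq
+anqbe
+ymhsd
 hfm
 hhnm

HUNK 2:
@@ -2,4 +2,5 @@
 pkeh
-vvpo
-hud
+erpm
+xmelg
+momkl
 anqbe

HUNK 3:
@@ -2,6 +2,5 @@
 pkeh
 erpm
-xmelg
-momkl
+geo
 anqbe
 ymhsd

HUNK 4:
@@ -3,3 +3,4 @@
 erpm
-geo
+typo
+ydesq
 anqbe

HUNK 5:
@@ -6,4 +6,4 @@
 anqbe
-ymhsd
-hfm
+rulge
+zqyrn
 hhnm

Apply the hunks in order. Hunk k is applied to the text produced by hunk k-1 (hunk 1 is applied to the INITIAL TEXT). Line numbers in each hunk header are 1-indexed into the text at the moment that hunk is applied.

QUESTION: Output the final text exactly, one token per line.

Answer: fibnj
pkeh
erpm
typo
ydesq
anqbe
rulge
zqyrn
hhnm

Derivation:
Hunk 1: at line 3 remove [unr,iveq] add [anqbe,ymhsd] -> 8 lines: fibnj pkeh vvpo hud anqbe ymhsd hfm hhnm
Hunk 2: at line 2 remove [vvpo,hud] add [erpm,xmelg,momkl] -> 9 lines: fibnj pkeh erpm xmelg momkl anqbe ymhsd hfm hhnm
Hunk 3: at line 2 remove [xmelg,momkl] add [geo] -> 8 lines: fibnj pkeh erpm geo anqbe ymhsd hfm hhnm
Hunk 4: at line 3 remove [geo] add [typo,ydesq] -> 9 lines: fibnj pkeh erpm typo ydesq anqbe ymhsd hfm hhnm
Hunk 5: at line 6 remove [ymhsd,hfm] add [rulge,zqyrn] -> 9 lines: fibnj pkeh erpm typo ydesq anqbe rulge zqyrn hhnm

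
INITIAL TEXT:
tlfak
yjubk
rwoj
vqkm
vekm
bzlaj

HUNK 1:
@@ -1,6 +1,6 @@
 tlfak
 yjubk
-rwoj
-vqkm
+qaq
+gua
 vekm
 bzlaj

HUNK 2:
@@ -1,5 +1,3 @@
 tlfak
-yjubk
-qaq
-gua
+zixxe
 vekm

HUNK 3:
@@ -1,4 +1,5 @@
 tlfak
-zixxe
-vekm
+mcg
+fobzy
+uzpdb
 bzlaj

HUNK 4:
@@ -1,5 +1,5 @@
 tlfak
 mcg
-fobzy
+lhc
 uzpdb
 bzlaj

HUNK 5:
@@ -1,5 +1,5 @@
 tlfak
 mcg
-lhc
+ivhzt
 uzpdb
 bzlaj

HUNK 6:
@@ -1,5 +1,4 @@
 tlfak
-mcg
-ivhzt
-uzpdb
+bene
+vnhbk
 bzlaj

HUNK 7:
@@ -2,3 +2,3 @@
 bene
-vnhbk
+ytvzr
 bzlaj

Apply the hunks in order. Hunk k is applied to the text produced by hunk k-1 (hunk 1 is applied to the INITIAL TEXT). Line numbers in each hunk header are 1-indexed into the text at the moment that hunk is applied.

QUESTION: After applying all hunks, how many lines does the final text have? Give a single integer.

Answer: 4

Derivation:
Hunk 1: at line 1 remove [rwoj,vqkm] add [qaq,gua] -> 6 lines: tlfak yjubk qaq gua vekm bzlaj
Hunk 2: at line 1 remove [yjubk,qaq,gua] add [zixxe] -> 4 lines: tlfak zixxe vekm bzlaj
Hunk 3: at line 1 remove [zixxe,vekm] add [mcg,fobzy,uzpdb] -> 5 lines: tlfak mcg fobzy uzpdb bzlaj
Hunk 4: at line 1 remove [fobzy] add [lhc] -> 5 lines: tlfak mcg lhc uzpdb bzlaj
Hunk 5: at line 1 remove [lhc] add [ivhzt] -> 5 lines: tlfak mcg ivhzt uzpdb bzlaj
Hunk 6: at line 1 remove [mcg,ivhzt,uzpdb] add [bene,vnhbk] -> 4 lines: tlfak bene vnhbk bzlaj
Hunk 7: at line 2 remove [vnhbk] add [ytvzr] -> 4 lines: tlfak bene ytvzr bzlaj
Final line count: 4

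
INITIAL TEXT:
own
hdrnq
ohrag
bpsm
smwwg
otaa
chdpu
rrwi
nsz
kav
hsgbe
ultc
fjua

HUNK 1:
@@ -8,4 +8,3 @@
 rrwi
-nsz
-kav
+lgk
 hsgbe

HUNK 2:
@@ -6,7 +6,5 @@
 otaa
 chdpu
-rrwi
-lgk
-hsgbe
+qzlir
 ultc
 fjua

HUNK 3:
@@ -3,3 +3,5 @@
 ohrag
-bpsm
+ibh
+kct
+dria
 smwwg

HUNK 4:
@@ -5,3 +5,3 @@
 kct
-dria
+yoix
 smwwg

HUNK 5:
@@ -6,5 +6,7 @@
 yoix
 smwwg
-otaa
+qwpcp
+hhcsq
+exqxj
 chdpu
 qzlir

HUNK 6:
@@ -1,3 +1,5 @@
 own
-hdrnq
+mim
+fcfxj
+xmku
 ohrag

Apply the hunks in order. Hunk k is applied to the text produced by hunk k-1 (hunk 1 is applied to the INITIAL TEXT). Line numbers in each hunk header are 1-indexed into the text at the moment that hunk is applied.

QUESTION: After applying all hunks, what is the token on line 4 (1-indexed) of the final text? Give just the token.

Hunk 1: at line 8 remove [nsz,kav] add [lgk] -> 12 lines: own hdrnq ohrag bpsm smwwg otaa chdpu rrwi lgk hsgbe ultc fjua
Hunk 2: at line 6 remove [rrwi,lgk,hsgbe] add [qzlir] -> 10 lines: own hdrnq ohrag bpsm smwwg otaa chdpu qzlir ultc fjua
Hunk 3: at line 3 remove [bpsm] add [ibh,kct,dria] -> 12 lines: own hdrnq ohrag ibh kct dria smwwg otaa chdpu qzlir ultc fjua
Hunk 4: at line 5 remove [dria] add [yoix] -> 12 lines: own hdrnq ohrag ibh kct yoix smwwg otaa chdpu qzlir ultc fjua
Hunk 5: at line 6 remove [otaa] add [qwpcp,hhcsq,exqxj] -> 14 lines: own hdrnq ohrag ibh kct yoix smwwg qwpcp hhcsq exqxj chdpu qzlir ultc fjua
Hunk 6: at line 1 remove [hdrnq] add [mim,fcfxj,xmku] -> 16 lines: own mim fcfxj xmku ohrag ibh kct yoix smwwg qwpcp hhcsq exqxj chdpu qzlir ultc fjua
Final line 4: xmku

Answer: xmku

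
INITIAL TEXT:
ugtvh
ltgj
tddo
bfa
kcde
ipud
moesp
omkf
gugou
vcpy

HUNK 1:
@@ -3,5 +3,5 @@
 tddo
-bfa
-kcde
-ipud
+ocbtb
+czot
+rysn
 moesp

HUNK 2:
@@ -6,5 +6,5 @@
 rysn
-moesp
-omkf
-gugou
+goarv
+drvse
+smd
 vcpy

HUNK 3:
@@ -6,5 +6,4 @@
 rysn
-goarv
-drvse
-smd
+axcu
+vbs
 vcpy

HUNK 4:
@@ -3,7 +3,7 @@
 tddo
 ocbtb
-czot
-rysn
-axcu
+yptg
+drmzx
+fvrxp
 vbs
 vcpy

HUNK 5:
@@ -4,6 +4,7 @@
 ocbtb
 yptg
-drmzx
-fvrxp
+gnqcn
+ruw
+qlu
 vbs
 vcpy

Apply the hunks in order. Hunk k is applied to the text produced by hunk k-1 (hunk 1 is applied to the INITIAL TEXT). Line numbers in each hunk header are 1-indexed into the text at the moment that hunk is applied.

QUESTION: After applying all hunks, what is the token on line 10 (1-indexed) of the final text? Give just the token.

Answer: vcpy

Derivation:
Hunk 1: at line 3 remove [bfa,kcde,ipud] add [ocbtb,czot,rysn] -> 10 lines: ugtvh ltgj tddo ocbtb czot rysn moesp omkf gugou vcpy
Hunk 2: at line 6 remove [moesp,omkf,gugou] add [goarv,drvse,smd] -> 10 lines: ugtvh ltgj tddo ocbtb czot rysn goarv drvse smd vcpy
Hunk 3: at line 6 remove [goarv,drvse,smd] add [axcu,vbs] -> 9 lines: ugtvh ltgj tddo ocbtb czot rysn axcu vbs vcpy
Hunk 4: at line 3 remove [czot,rysn,axcu] add [yptg,drmzx,fvrxp] -> 9 lines: ugtvh ltgj tddo ocbtb yptg drmzx fvrxp vbs vcpy
Hunk 5: at line 4 remove [drmzx,fvrxp] add [gnqcn,ruw,qlu] -> 10 lines: ugtvh ltgj tddo ocbtb yptg gnqcn ruw qlu vbs vcpy
Final line 10: vcpy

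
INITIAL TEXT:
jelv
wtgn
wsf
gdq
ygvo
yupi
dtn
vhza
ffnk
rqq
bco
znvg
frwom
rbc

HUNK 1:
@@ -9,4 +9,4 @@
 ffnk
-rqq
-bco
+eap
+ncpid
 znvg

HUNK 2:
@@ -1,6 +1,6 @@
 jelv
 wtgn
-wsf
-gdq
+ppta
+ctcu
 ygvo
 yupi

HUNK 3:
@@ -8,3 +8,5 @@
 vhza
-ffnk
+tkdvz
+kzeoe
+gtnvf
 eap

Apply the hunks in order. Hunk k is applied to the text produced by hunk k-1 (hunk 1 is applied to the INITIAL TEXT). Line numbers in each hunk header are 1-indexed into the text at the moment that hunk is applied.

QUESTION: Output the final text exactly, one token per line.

Answer: jelv
wtgn
ppta
ctcu
ygvo
yupi
dtn
vhza
tkdvz
kzeoe
gtnvf
eap
ncpid
znvg
frwom
rbc

Derivation:
Hunk 1: at line 9 remove [rqq,bco] add [eap,ncpid] -> 14 lines: jelv wtgn wsf gdq ygvo yupi dtn vhza ffnk eap ncpid znvg frwom rbc
Hunk 2: at line 1 remove [wsf,gdq] add [ppta,ctcu] -> 14 lines: jelv wtgn ppta ctcu ygvo yupi dtn vhza ffnk eap ncpid znvg frwom rbc
Hunk 3: at line 8 remove [ffnk] add [tkdvz,kzeoe,gtnvf] -> 16 lines: jelv wtgn ppta ctcu ygvo yupi dtn vhza tkdvz kzeoe gtnvf eap ncpid znvg frwom rbc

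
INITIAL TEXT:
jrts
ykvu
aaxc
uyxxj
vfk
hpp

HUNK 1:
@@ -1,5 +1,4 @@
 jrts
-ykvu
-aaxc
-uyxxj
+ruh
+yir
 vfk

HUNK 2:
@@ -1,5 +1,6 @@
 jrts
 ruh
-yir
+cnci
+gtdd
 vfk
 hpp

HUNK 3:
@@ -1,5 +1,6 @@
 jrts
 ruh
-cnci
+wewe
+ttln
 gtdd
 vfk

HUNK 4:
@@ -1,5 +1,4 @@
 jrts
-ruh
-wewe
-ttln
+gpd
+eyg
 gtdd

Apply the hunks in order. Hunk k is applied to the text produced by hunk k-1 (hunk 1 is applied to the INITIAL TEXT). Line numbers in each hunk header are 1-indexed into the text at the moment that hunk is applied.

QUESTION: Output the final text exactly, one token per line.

Answer: jrts
gpd
eyg
gtdd
vfk
hpp

Derivation:
Hunk 1: at line 1 remove [ykvu,aaxc,uyxxj] add [ruh,yir] -> 5 lines: jrts ruh yir vfk hpp
Hunk 2: at line 1 remove [yir] add [cnci,gtdd] -> 6 lines: jrts ruh cnci gtdd vfk hpp
Hunk 3: at line 1 remove [cnci] add [wewe,ttln] -> 7 lines: jrts ruh wewe ttln gtdd vfk hpp
Hunk 4: at line 1 remove [ruh,wewe,ttln] add [gpd,eyg] -> 6 lines: jrts gpd eyg gtdd vfk hpp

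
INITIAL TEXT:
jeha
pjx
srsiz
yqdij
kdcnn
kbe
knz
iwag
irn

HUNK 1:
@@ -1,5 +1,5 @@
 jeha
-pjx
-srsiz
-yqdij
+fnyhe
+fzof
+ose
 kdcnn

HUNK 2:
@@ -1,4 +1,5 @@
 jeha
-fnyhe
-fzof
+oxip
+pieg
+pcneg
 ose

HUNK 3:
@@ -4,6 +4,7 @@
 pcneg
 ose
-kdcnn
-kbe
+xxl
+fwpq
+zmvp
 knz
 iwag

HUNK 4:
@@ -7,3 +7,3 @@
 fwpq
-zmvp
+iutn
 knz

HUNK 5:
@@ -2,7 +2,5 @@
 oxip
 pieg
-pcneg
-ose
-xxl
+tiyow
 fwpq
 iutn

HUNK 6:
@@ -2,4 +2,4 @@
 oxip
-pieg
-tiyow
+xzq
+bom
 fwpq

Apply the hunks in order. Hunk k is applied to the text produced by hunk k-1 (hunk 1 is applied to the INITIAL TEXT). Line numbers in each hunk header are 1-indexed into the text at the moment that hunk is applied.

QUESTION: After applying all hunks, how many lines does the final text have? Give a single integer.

Hunk 1: at line 1 remove [pjx,srsiz,yqdij] add [fnyhe,fzof,ose] -> 9 lines: jeha fnyhe fzof ose kdcnn kbe knz iwag irn
Hunk 2: at line 1 remove [fnyhe,fzof] add [oxip,pieg,pcneg] -> 10 lines: jeha oxip pieg pcneg ose kdcnn kbe knz iwag irn
Hunk 3: at line 4 remove [kdcnn,kbe] add [xxl,fwpq,zmvp] -> 11 lines: jeha oxip pieg pcneg ose xxl fwpq zmvp knz iwag irn
Hunk 4: at line 7 remove [zmvp] add [iutn] -> 11 lines: jeha oxip pieg pcneg ose xxl fwpq iutn knz iwag irn
Hunk 5: at line 2 remove [pcneg,ose,xxl] add [tiyow] -> 9 lines: jeha oxip pieg tiyow fwpq iutn knz iwag irn
Hunk 6: at line 2 remove [pieg,tiyow] add [xzq,bom] -> 9 lines: jeha oxip xzq bom fwpq iutn knz iwag irn
Final line count: 9

Answer: 9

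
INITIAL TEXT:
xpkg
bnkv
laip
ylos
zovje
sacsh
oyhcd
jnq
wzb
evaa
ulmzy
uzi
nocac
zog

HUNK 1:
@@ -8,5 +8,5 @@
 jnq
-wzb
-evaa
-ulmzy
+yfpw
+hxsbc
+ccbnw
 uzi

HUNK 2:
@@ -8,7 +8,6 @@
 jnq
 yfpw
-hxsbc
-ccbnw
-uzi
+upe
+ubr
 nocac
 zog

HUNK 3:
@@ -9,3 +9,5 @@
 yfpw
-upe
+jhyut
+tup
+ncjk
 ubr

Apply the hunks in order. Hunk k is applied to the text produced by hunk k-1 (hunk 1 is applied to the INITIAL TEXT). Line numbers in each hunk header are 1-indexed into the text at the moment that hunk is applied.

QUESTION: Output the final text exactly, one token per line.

Hunk 1: at line 8 remove [wzb,evaa,ulmzy] add [yfpw,hxsbc,ccbnw] -> 14 lines: xpkg bnkv laip ylos zovje sacsh oyhcd jnq yfpw hxsbc ccbnw uzi nocac zog
Hunk 2: at line 8 remove [hxsbc,ccbnw,uzi] add [upe,ubr] -> 13 lines: xpkg bnkv laip ylos zovje sacsh oyhcd jnq yfpw upe ubr nocac zog
Hunk 3: at line 9 remove [upe] add [jhyut,tup,ncjk] -> 15 lines: xpkg bnkv laip ylos zovje sacsh oyhcd jnq yfpw jhyut tup ncjk ubr nocac zog

Answer: xpkg
bnkv
laip
ylos
zovje
sacsh
oyhcd
jnq
yfpw
jhyut
tup
ncjk
ubr
nocac
zog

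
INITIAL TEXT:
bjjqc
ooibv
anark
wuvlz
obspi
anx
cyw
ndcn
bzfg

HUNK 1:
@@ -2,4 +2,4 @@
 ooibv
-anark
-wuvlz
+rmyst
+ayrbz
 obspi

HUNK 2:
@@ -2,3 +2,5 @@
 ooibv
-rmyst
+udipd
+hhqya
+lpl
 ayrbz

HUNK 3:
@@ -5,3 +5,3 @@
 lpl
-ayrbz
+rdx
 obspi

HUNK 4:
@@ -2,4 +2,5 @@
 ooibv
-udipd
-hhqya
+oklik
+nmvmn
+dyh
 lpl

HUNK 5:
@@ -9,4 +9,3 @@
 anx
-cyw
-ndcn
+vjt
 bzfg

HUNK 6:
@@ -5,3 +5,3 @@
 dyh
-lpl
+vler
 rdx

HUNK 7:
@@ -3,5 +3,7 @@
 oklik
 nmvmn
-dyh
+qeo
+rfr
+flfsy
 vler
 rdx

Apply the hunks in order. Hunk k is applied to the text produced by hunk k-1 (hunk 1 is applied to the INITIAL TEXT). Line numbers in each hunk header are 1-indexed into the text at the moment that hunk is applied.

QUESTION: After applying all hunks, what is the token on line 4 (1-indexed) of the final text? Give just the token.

Answer: nmvmn

Derivation:
Hunk 1: at line 2 remove [anark,wuvlz] add [rmyst,ayrbz] -> 9 lines: bjjqc ooibv rmyst ayrbz obspi anx cyw ndcn bzfg
Hunk 2: at line 2 remove [rmyst] add [udipd,hhqya,lpl] -> 11 lines: bjjqc ooibv udipd hhqya lpl ayrbz obspi anx cyw ndcn bzfg
Hunk 3: at line 5 remove [ayrbz] add [rdx] -> 11 lines: bjjqc ooibv udipd hhqya lpl rdx obspi anx cyw ndcn bzfg
Hunk 4: at line 2 remove [udipd,hhqya] add [oklik,nmvmn,dyh] -> 12 lines: bjjqc ooibv oklik nmvmn dyh lpl rdx obspi anx cyw ndcn bzfg
Hunk 5: at line 9 remove [cyw,ndcn] add [vjt] -> 11 lines: bjjqc ooibv oklik nmvmn dyh lpl rdx obspi anx vjt bzfg
Hunk 6: at line 5 remove [lpl] add [vler] -> 11 lines: bjjqc ooibv oklik nmvmn dyh vler rdx obspi anx vjt bzfg
Hunk 7: at line 3 remove [dyh] add [qeo,rfr,flfsy] -> 13 lines: bjjqc ooibv oklik nmvmn qeo rfr flfsy vler rdx obspi anx vjt bzfg
Final line 4: nmvmn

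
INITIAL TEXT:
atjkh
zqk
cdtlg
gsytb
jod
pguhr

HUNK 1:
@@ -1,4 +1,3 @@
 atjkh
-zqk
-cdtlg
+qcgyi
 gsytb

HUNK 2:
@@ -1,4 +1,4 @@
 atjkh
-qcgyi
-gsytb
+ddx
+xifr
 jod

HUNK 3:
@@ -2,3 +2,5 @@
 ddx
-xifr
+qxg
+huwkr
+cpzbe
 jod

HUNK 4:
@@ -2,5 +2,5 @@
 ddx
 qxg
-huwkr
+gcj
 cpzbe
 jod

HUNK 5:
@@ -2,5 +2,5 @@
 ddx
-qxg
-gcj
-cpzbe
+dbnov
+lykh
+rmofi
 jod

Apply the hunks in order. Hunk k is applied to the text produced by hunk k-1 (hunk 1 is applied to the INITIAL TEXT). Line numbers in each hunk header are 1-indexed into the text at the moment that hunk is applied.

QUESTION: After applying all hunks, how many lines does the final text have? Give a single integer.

Hunk 1: at line 1 remove [zqk,cdtlg] add [qcgyi] -> 5 lines: atjkh qcgyi gsytb jod pguhr
Hunk 2: at line 1 remove [qcgyi,gsytb] add [ddx,xifr] -> 5 lines: atjkh ddx xifr jod pguhr
Hunk 3: at line 2 remove [xifr] add [qxg,huwkr,cpzbe] -> 7 lines: atjkh ddx qxg huwkr cpzbe jod pguhr
Hunk 4: at line 2 remove [huwkr] add [gcj] -> 7 lines: atjkh ddx qxg gcj cpzbe jod pguhr
Hunk 5: at line 2 remove [qxg,gcj,cpzbe] add [dbnov,lykh,rmofi] -> 7 lines: atjkh ddx dbnov lykh rmofi jod pguhr
Final line count: 7

Answer: 7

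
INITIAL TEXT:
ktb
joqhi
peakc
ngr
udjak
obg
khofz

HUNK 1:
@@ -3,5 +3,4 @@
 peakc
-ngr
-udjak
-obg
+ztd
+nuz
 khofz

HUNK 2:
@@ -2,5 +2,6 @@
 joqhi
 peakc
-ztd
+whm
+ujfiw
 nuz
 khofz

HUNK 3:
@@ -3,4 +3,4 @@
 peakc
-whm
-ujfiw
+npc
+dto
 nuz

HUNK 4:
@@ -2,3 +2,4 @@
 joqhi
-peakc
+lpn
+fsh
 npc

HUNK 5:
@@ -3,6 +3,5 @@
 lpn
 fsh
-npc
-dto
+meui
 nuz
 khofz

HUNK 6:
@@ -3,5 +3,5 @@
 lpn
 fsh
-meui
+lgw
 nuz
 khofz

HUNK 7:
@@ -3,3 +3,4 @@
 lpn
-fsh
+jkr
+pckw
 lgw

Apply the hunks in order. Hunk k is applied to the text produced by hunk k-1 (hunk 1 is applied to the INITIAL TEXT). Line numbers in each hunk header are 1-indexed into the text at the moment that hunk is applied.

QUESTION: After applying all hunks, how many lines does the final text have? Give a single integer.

Answer: 8

Derivation:
Hunk 1: at line 3 remove [ngr,udjak,obg] add [ztd,nuz] -> 6 lines: ktb joqhi peakc ztd nuz khofz
Hunk 2: at line 2 remove [ztd] add [whm,ujfiw] -> 7 lines: ktb joqhi peakc whm ujfiw nuz khofz
Hunk 3: at line 3 remove [whm,ujfiw] add [npc,dto] -> 7 lines: ktb joqhi peakc npc dto nuz khofz
Hunk 4: at line 2 remove [peakc] add [lpn,fsh] -> 8 lines: ktb joqhi lpn fsh npc dto nuz khofz
Hunk 5: at line 3 remove [npc,dto] add [meui] -> 7 lines: ktb joqhi lpn fsh meui nuz khofz
Hunk 6: at line 3 remove [meui] add [lgw] -> 7 lines: ktb joqhi lpn fsh lgw nuz khofz
Hunk 7: at line 3 remove [fsh] add [jkr,pckw] -> 8 lines: ktb joqhi lpn jkr pckw lgw nuz khofz
Final line count: 8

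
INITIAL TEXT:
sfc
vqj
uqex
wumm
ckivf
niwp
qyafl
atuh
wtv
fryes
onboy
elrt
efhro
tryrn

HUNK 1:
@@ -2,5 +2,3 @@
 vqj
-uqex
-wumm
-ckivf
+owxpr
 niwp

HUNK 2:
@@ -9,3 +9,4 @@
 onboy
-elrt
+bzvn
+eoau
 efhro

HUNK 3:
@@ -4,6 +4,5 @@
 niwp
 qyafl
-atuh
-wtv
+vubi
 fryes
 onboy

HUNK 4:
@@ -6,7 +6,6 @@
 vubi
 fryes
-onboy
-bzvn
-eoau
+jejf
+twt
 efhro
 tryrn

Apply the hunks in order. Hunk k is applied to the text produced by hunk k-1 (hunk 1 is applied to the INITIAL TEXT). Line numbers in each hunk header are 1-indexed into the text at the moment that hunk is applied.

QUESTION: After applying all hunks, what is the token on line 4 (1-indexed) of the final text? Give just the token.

Hunk 1: at line 2 remove [uqex,wumm,ckivf] add [owxpr] -> 12 lines: sfc vqj owxpr niwp qyafl atuh wtv fryes onboy elrt efhro tryrn
Hunk 2: at line 9 remove [elrt] add [bzvn,eoau] -> 13 lines: sfc vqj owxpr niwp qyafl atuh wtv fryes onboy bzvn eoau efhro tryrn
Hunk 3: at line 4 remove [atuh,wtv] add [vubi] -> 12 lines: sfc vqj owxpr niwp qyafl vubi fryes onboy bzvn eoau efhro tryrn
Hunk 4: at line 6 remove [onboy,bzvn,eoau] add [jejf,twt] -> 11 lines: sfc vqj owxpr niwp qyafl vubi fryes jejf twt efhro tryrn
Final line 4: niwp

Answer: niwp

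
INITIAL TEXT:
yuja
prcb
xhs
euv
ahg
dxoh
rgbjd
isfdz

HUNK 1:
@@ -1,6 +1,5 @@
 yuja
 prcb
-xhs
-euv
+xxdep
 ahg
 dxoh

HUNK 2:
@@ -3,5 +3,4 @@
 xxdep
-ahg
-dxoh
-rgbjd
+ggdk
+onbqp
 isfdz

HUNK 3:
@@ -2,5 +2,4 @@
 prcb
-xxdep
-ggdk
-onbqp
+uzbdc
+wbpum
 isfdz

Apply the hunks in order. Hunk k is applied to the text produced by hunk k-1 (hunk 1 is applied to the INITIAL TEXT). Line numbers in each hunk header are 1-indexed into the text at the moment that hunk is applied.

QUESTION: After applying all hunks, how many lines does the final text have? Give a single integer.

Hunk 1: at line 1 remove [xhs,euv] add [xxdep] -> 7 lines: yuja prcb xxdep ahg dxoh rgbjd isfdz
Hunk 2: at line 3 remove [ahg,dxoh,rgbjd] add [ggdk,onbqp] -> 6 lines: yuja prcb xxdep ggdk onbqp isfdz
Hunk 3: at line 2 remove [xxdep,ggdk,onbqp] add [uzbdc,wbpum] -> 5 lines: yuja prcb uzbdc wbpum isfdz
Final line count: 5

Answer: 5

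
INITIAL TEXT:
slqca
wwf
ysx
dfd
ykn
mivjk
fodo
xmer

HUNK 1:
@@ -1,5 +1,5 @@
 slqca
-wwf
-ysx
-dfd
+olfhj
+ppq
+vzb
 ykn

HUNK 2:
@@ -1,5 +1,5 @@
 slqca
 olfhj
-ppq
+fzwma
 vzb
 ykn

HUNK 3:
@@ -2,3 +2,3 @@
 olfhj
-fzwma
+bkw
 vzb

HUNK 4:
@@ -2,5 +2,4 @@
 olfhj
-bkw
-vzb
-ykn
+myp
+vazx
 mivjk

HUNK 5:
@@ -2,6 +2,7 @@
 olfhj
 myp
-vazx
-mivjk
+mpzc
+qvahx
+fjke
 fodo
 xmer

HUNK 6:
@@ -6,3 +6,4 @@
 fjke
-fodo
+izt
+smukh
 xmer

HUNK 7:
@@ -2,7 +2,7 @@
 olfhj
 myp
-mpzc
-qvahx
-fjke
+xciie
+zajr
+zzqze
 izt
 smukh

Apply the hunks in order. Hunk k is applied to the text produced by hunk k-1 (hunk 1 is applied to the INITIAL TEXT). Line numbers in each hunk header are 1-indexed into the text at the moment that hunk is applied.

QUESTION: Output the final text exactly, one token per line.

Hunk 1: at line 1 remove [wwf,ysx,dfd] add [olfhj,ppq,vzb] -> 8 lines: slqca olfhj ppq vzb ykn mivjk fodo xmer
Hunk 2: at line 1 remove [ppq] add [fzwma] -> 8 lines: slqca olfhj fzwma vzb ykn mivjk fodo xmer
Hunk 3: at line 2 remove [fzwma] add [bkw] -> 8 lines: slqca olfhj bkw vzb ykn mivjk fodo xmer
Hunk 4: at line 2 remove [bkw,vzb,ykn] add [myp,vazx] -> 7 lines: slqca olfhj myp vazx mivjk fodo xmer
Hunk 5: at line 2 remove [vazx,mivjk] add [mpzc,qvahx,fjke] -> 8 lines: slqca olfhj myp mpzc qvahx fjke fodo xmer
Hunk 6: at line 6 remove [fodo] add [izt,smukh] -> 9 lines: slqca olfhj myp mpzc qvahx fjke izt smukh xmer
Hunk 7: at line 2 remove [mpzc,qvahx,fjke] add [xciie,zajr,zzqze] -> 9 lines: slqca olfhj myp xciie zajr zzqze izt smukh xmer

Answer: slqca
olfhj
myp
xciie
zajr
zzqze
izt
smukh
xmer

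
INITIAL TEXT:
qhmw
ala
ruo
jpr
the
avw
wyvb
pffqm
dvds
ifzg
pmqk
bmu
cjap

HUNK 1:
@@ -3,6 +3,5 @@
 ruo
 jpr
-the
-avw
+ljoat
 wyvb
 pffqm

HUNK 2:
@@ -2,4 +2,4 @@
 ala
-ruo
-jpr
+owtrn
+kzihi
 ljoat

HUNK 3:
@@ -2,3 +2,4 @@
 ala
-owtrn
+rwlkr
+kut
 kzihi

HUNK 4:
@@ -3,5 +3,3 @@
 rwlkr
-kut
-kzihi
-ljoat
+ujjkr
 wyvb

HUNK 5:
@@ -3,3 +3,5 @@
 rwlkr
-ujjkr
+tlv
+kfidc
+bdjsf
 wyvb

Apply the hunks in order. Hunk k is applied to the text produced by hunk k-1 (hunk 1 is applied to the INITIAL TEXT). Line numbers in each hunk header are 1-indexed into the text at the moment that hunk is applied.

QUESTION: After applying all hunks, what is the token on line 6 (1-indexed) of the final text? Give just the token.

Answer: bdjsf

Derivation:
Hunk 1: at line 3 remove [the,avw] add [ljoat] -> 12 lines: qhmw ala ruo jpr ljoat wyvb pffqm dvds ifzg pmqk bmu cjap
Hunk 2: at line 2 remove [ruo,jpr] add [owtrn,kzihi] -> 12 lines: qhmw ala owtrn kzihi ljoat wyvb pffqm dvds ifzg pmqk bmu cjap
Hunk 3: at line 2 remove [owtrn] add [rwlkr,kut] -> 13 lines: qhmw ala rwlkr kut kzihi ljoat wyvb pffqm dvds ifzg pmqk bmu cjap
Hunk 4: at line 3 remove [kut,kzihi,ljoat] add [ujjkr] -> 11 lines: qhmw ala rwlkr ujjkr wyvb pffqm dvds ifzg pmqk bmu cjap
Hunk 5: at line 3 remove [ujjkr] add [tlv,kfidc,bdjsf] -> 13 lines: qhmw ala rwlkr tlv kfidc bdjsf wyvb pffqm dvds ifzg pmqk bmu cjap
Final line 6: bdjsf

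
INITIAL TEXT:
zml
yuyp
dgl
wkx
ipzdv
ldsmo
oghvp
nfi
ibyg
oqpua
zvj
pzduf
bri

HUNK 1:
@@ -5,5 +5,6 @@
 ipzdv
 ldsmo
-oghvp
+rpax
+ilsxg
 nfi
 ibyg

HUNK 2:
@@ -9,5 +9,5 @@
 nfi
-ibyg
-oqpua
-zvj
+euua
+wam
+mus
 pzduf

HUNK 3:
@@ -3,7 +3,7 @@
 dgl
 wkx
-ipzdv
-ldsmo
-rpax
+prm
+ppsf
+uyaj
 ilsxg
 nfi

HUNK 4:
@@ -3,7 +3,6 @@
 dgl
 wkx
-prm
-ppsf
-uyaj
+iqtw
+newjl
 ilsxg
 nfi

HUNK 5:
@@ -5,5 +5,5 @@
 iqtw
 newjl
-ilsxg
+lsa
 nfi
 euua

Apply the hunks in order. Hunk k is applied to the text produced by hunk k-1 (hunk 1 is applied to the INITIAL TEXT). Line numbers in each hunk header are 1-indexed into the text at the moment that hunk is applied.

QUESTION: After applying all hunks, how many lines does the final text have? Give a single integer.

Answer: 13

Derivation:
Hunk 1: at line 5 remove [oghvp] add [rpax,ilsxg] -> 14 lines: zml yuyp dgl wkx ipzdv ldsmo rpax ilsxg nfi ibyg oqpua zvj pzduf bri
Hunk 2: at line 9 remove [ibyg,oqpua,zvj] add [euua,wam,mus] -> 14 lines: zml yuyp dgl wkx ipzdv ldsmo rpax ilsxg nfi euua wam mus pzduf bri
Hunk 3: at line 3 remove [ipzdv,ldsmo,rpax] add [prm,ppsf,uyaj] -> 14 lines: zml yuyp dgl wkx prm ppsf uyaj ilsxg nfi euua wam mus pzduf bri
Hunk 4: at line 3 remove [prm,ppsf,uyaj] add [iqtw,newjl] -> 13 lines: zml yuyp dgl wkx iqtw newjl ilsxg nfi euua wam mus pzduf bri
Hunk 5: at line 5 remove [ilsxg] add [lsa] -> 13 lines: zml yuyp dgl wkx iqtw newjl lsa nfi euua wam mus pzduf bri
Final line count: 13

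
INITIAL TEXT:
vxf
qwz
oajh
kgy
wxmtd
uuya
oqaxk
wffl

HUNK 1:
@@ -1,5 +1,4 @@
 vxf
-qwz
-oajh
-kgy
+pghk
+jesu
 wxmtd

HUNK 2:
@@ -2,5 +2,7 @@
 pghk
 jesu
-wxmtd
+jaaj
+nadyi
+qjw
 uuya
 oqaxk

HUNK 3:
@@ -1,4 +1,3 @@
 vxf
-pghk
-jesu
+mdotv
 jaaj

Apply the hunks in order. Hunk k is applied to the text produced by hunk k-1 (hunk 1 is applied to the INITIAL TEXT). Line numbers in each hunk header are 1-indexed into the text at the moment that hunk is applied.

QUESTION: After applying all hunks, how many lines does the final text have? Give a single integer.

Hunk 1: at line 1 remove [qwz,oajh,kgy] add [pghk,jesu] -> 7 lines: vxf pghk jesu wxmtd uuya oqaxk wffl
Hunk 2: at line 2 remove [wxmtd] add [jaaj,nadyi,qjw] -> 9 lines: vxf pghk jesu jaaj nadyi qjw uuya oqaxk wffl
Hunk 3: at line 1 remove [pghk,jesu] add [mdotv] -> 8 lines: vxf mdotv jaaj nadyi qjw uuya oqaxk wffl
Final line count: 8

Answer: 8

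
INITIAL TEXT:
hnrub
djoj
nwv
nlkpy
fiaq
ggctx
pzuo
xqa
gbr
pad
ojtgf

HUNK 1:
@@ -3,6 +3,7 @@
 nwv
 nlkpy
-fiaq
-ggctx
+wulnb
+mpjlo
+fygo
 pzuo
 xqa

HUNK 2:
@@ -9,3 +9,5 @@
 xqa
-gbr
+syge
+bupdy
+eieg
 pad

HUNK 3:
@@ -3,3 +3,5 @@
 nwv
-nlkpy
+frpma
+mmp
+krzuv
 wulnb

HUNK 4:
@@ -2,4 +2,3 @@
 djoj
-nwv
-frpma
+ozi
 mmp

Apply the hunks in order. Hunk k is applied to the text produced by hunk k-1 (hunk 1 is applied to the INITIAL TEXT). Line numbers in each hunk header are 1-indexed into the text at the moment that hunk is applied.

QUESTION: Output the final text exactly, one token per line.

Answer: hnrub
djoj
ozi
mmp
krzuv
wulnb
mpjlo
fygo
pzuo
xqa
syge
bupdy
eieg
pad
ojtgf

Derivation:
Hunk 1: at line 3 remove [fiaq,ggctx] add [wulnb,mpjlo,fygo] -> 12 lines: hnrub djoj nwv nlkpy wulnb mpjlo fygo pzuo xqa gbr pad ojtgf
Hunk 2: at line 9 remove [gbr] add [syge,bupdy,eieg] -> 14 lines: hnrub djoj nwv nlkpy wulnb mpjlo fygo pzuo xqa syge bupdy eieg pad ojtgf
Hunk 3: at line 3 remove [nlkpy] add [frpma,mmp,krzuv] -> 16 lines: hnrub djoj nwv frpma mmp krzuv wulnb mpjlo fygo pzuo xqa syge bupdy eieg pad ojtgf
Hunk 4: at line 2 remove [nwv,frpma] add [ozi] -> 15 lines: hnrub djoj ozi mmp krzuv wulnb mpjlo fygo pzuo xqa syge bupdy eieg pad ojtgf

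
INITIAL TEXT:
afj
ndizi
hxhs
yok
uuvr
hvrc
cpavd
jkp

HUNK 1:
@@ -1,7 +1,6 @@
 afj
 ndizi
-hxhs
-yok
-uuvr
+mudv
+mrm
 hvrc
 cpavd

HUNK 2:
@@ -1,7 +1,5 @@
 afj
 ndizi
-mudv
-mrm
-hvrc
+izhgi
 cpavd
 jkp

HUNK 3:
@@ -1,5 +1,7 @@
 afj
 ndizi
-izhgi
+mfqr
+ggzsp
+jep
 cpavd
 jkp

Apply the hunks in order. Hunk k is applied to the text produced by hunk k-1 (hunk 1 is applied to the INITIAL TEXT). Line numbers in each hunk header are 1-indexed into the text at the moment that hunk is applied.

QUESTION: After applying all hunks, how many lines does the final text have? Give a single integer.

Answer: 7

Derivation:
Hunk 1: at line 1 remove [hxhs,yok,uuvr] add [mudv,mrm] -> 7 lines: afj ndizi mudv mrm hvrc cpavd jkp
Hunk 2: at line 1 remove [mudv,mrm,hvrc] add [izhgi] -> 5 lines: afj ndizi izhgi cpavd jkp
Hunk 3: at line 1 remove [izhgi] add [mfqr,ggzsp,jep] -> 7 lines: afj ndizi mfqr ggzsp jep cpavd jkp
Final line count: 7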